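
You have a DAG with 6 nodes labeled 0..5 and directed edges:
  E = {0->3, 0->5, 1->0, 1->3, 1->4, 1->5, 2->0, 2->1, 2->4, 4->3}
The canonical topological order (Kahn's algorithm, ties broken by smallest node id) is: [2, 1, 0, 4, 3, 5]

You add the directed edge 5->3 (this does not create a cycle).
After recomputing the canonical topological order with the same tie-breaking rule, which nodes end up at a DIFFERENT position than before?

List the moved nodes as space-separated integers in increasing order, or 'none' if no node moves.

Answer: 3 5

Derivation:
Old toposort: [2, 1, 0, 4, 3, 5]
Added edge 5->3
Recompute Kahn (smallest-id tiebreak):
  initial in-degrees: [2, 1, 0, 4, 2, 2]
  ready (indeg=0): [2]
  pop 2: indeg[0]->1; indeg[1]->0; indeg[4]->1 | ready=[1] | order so far=[2]
  pop 1: indeg[0]->0; indeg[3]->3; indeg[4]->0; indeg[5]->1 | ready=[0, 4] | order so far=[2, 1]
  pop 0: indeg[3]->2; indeg[5]->0 | ready=[4, 5] | order so far=[2, 1, 0]
  pop 4: indeg[3]->1 | ready=[5] | order so far=[2, 1, 0, 4]
  pop 5: indeg[3]->0 | ready=[3] | order so far=[2, 1, 0, 4, 5]
  pop 3: no out-edges | ready=[] | order so far=[2, 1, 0, 4, 5, 3]
New canonical toposort: [2, 1, 0, 4, 5, 3]
Compare positions:
  Node 0: index 2 -> 2 (same)
  Node 1: index 1 -> 1 (same)
  Node 2: index 0 -> 0 (same)
  Node 3: index 4 -> 5 (moved)
  Node 4: index 3 -> 3 (same)
  Node 5: index 5 -> 4 (moved)
Nodes that changed position: 3 5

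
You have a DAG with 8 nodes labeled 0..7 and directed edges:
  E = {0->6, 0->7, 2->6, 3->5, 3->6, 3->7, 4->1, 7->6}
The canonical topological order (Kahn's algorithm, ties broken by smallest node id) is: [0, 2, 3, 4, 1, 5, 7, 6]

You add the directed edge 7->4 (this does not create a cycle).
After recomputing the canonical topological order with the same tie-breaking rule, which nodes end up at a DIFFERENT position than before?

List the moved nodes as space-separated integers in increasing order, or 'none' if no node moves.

Old toposort: [0, 2, 3, 4, 1, 5, 7, 6]
Added edge 7->4
Recompute Kahn (smallest-id tiebreak):
  initial in-degrees: [0, 1, 0, 0, 1, 1, 4, 2]
  ready (indeg=0): [0, 2, 3]
  pop 0: indeg[6]->3; indeg[7]->1 | ready=[2, 3] | order so far=[0]
  pop 2: indeg[6]->2 | ready=[3] | order so far=[0, 2]
  pop 3: indeg[5]->0; indeg[6]->1; indeg[7]->0 | ready=[5, 7] | order so far=[0, 2, 3]
  pop 5: no out-edges | ready=[7] | order so far=[0, 2, 3, 5]
  pop 7: indeg[4]->0; indeg[6]->0 | ready=[4, 6] | order so far=[0, 2, 3, 5, 7]
  pop 4: indeg[1]->0 | ready=[1, 6] | order so far=[0, 2, 3, 5, 7, 4]
  pop 1: no out-edges | ready=[6] | order so far=[0, 2, 3, 5, 7, 4, 1]
  pop 6: no out-edges | ready=[] | order so far=[0, 2, 3, 5, 7, 4, 1, 6]
New canonical toposort: [0, 2, 3, 5, 7, 4, 1, 6]
Compare positions:
  Node 0: index 0 -> 0 (same)
  Node 1: index 4 -> 6 (moved)
  Node 2: index 1 -> 1 (same)
  Node 3: index 2 -> 2 (same)
  Node 4: index 3 -> 5 (moved)
  Node 5: index 5 -> 3 (moved)
  Node 6: index 7 -> 7 (same)
  Node 7: index 6 -> 4 (moved)
Nodes that changed position: 1 4 5 7

Answer: 1 4 5 7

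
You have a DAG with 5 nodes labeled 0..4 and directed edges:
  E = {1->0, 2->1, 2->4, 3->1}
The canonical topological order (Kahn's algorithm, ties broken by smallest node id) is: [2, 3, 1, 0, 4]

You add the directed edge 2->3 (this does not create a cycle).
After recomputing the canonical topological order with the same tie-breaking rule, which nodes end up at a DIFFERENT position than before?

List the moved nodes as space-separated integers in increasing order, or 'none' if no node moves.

Old toposort: [2, 3, 1, 0, 4]
Added edge 2->3
Recompute Kahn (smallest-id tiebreak):
  initial in-degrees: [1, 2, 0, 1, 1]
  ready (indeg=0): [2]
  pop 2: indeg[1]->1; indeg[3]->0; indeg[4]->0 | ready=[3, 4] | order so far=[2]
  pop 3: indeg[1]->0 | ready=[1, 4] | order so far=[2, 3]
  pop 1: indeg[0]->0 | ready=[0, 4] | order so far=[2, 3, 1]
  pop 0: no out-edges | ready=[4] | order so far=[2, 3, 1, 0]
  pop 4: no out-edges | ready=[] | order so far=[2, 3, 1, 0, 4]
New canonical toposort: [2, 3, 1, 0, 4]
Compare positions:
  Node 0: index 3 -> 3 (same)
  Node 1: index 2 -> 2 (same)
  Node 2: index 0 -> 0 (same)
  Node 3: index 1 -> 1 (same)
  Node 4: index 4 -> 4 (same)
Nodes that changed position: none

Answer: none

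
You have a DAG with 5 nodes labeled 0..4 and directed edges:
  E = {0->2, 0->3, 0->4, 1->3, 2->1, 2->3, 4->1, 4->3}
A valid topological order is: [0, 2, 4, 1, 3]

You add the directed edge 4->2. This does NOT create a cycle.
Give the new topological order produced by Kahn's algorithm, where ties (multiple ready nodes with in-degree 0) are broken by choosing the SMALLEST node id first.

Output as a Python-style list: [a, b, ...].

Answer: [0, 4, 2, 1, 3]

Derivation:
Old toposort: [0, 2, 4, 1, 3]
Added edge: 4->2
Position of 4 (2) > position of 2 (1). Must reorder: 4 must now come before 2.
Run Kahn's algorithm (break ties by smallest node id):
  initial in-degrees: [0, 2, 2, 4, 1]
  ready (indeg=0): [0]
  pop 0: indeg[2]->1; indeg[3]->3; indeg[4]->0 | ready=[4] | order so far=[0]
  pop 4: indeg[1]->1; indeg[2]->0; indeg[3]->2 | ready=[2] | order so far=[0, 4]
  pop 2: indeg[1]->0; indeg[3]->1 | ready=[1] | order so far=[0, 4, 2]
  pop 1: indeg[3]->0 | ready=[3] | order so far=[0, 4, 2, 1]
  pop 3: no out-edges | ready=[] | order so far=[0, 4, 2, 1, 3]
  Result: [0, 4, 2, 1, 3]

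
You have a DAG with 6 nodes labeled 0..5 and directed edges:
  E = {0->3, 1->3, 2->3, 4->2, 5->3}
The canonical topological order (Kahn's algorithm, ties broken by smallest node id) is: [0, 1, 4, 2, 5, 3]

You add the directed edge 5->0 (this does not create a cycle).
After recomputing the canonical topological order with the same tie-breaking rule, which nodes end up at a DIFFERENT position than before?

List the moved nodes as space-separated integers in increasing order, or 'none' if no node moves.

Old toposort: [0, 1, 4, 2, 5, 3]
Added edge 5->0
Recompute Kahn (smallest-id tiebreak):
  initial in-degrees: [1, 0, 1, 4, 0, 0]
  ready (indeg=0): [1, 4, 5]
  pop 1: indeg[3]->3 | ready=[4, 5] | order so far=[1]
  pop 4: indeg[2]->0 | ready=[2, 5] | order so far=[1, 4]
  pop 2: indeg[3]->2 | ready=[5] | order so far=[1, 4, 2]
  pop 5: indeg[0]->0; indeg[3]->1 | ready=[0] | order so far=[1, 4, 2, 5]
  pop 0: indeg[3]->0 | ready=[3] | order so far=[1, 4, 2, 5, 0]
  pop 3: no out-edges | ready=[] | order so far=[1, 4, 2, 5, 0, 3]
New canonical toposort: [1, 4, 2, 5, 0, 3]
Compare positions:
  Node 0: index 0 -> 4 (moved)
  Node 1: index 1 -> 0 (moved)
  Node 2: index 3 -> 2 (moved)
  Node 3: index 5 -> 5 (same)
  Node 4: index 2 -> 1 (moved)
  Node 5: index 4 -> 3 (moved)
Nodes that changed position: 0 1 2 4 5

Answer: 0 1 2 4 5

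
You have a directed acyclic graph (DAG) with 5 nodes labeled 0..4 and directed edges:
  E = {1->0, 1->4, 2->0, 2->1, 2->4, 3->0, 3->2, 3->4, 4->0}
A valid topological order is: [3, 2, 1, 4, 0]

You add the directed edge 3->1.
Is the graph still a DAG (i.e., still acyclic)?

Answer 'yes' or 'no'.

Given toposort: [3, 2, 1, 4, 0]
Position of 3: index 0; position of 1: index 2
New edge 3->1: forward
Forward edge: respects the existing order. Still a DAG, same toposort still valid.
Still a DAG? yes

Answer: yes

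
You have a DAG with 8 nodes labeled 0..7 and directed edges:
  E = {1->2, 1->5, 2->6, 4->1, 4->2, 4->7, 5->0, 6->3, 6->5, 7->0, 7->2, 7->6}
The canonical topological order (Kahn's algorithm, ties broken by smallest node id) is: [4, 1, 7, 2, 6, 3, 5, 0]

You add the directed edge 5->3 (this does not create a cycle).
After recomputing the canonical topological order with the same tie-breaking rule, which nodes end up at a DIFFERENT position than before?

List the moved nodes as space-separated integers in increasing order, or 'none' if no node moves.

Old toposort: [4, 1, 7, 2, 6, 3, 5, 0]
Added edge 5->3
Recompute Kahn (smallest-id tiebreak):
  initial in-degrees: [2, 1, 3, 2, 0, 2, 2, 1]
  ready (indeg=0): [4]
  pop 4: indeg[1]->0; indeg[2]->2; indeg[7]->0 | ready=[1, 7] | order so far=[4]
  pop 1: indeg[2]->1; indeg[5]->1 | ready=[7] | order so far=[4, 1]
  pop 7: indeg[0]->1; indeg[2]->0; indeg[6]->1 | ready=[2] | order so far=[4, 1, 7]
  pop 2: indeg[6]->0 | ready=[6] | order so far=[4, 1, 7, 2]
  pop 6: indeg[3]->1; indeg[5]->0 | ready=[5] | order so far=[4, 1, 7, 2, 6]
  pop 5: indeg[0]->0; indeg[3]->0 | ready=[0, 3] | order so far=[4, 1, 7, 2, 6, 5]
  pop 0: no out-edges | ready=[3] | order so far=[4, 1, 7, 2, 6, 5, 0]
  pop 3: no out-edges | ready=[] | order so far=[4, 1, 7, 2, 6, 5, 0, 3]
New canonical toposort: [4, 1, 7, 2, 6, 5, 0, 3]
Compare positions:
  Node 0: index 7 -> 6 (moved)
  Node 1: index 1 -> 1 (same)
  Node 2: index 3 -> 3 (same)
  Node 3: index 5 -> 7 (moved)
  Node 4: index 0 -> 0 (same)
  Node 5: index 6 -> 5 (moved)
  Node 6: index 4 -> 4 (same)
  Node 7: index 2 -> 2 (same)
Nodes that changed position: 0 3 5

Answer: 0 3 5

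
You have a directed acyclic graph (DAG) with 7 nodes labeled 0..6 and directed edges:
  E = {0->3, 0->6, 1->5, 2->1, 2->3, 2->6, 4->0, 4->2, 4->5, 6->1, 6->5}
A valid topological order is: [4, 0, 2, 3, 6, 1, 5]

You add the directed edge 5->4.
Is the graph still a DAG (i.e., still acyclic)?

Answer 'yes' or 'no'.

Answer: no

Derivation:
Given toposort: [4, 0, 2, 3, 6, 1, 5]
Position of 5: index 6; position of 4: index 0
New edge 5->4: backward (u after v in old order)
Backward edge: old toposort is now invalid. Check if this creates a cycle.
Does 4 already reach 5? Reachable from 4: [0, 1, 2, 3, 4, 5, 6]. YES -> cycle!
Still a DAG? no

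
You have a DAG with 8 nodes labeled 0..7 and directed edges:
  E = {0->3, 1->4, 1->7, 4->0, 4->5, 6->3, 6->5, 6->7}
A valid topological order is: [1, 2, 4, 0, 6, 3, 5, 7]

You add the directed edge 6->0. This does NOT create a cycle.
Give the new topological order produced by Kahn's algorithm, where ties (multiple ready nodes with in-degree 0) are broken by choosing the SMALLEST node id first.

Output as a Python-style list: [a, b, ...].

Answer: [1, 2, 4, 6, 0, 3, 5, 7]

Derivation:
Old toposort: [1, 2, 4, 0, 6, 3, 5, 7]
Added edge: 6->0
Position of 6 (4) > position of 0 (3). Must reorder: 6 must now come before 0.
Run Kahn's algorithm (break ties by smallest node id):
  initial in-degrees: [2, 0, 0, 2, 1, 2, 0, 2]
  ready (indeg=0): [1, 2, 6]
  pop 1: indeg[4]->0; indeg[7]->1 | ready=[2, 4, 6] | order so far=[1]
  pop 2: no out-edges | ready=[4, 6] | order so far=[1, 2]
  pop 4: indeg[0]->1; indeg[5]->1 | ready=[6] | order so far=[1, 2, 4]
  pop 6: indeg[0]->0; indeg[3]->1; indeg[5]->0; indeg[7]->0 | ready=[0, 5, 7] | order so far=[1, 2, 4, 6]
  pop 0: indeg[3]->0 | ready=[3, 5, 7] | order so far=[1, 2, 4, 6, 0]
  pop 3: no out-edges | ready=[5, 7] | order so far=[1, 2, 4, 6, 0, 3]
  pop 5: no out-edges | ready=[7] | order so far=[1, 2, 4, 6, 0, 3, 5]
  pop 7: no out-edges | ready=[] | order so far=[1, 2, 4, 6, 0, 3, 5, 7]
  Result: [1, 2, 4, 6, 0, 3, 5, 7]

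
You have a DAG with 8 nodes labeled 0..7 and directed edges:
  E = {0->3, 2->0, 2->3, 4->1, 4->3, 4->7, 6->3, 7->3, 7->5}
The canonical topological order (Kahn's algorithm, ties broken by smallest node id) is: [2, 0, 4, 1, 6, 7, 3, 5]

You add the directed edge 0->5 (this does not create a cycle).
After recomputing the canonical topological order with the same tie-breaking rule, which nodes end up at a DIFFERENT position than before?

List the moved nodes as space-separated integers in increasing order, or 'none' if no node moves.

Old toposort: [2, 0, 4, 1, 6, 7, 3, 5]
Added edge 0->5
Recompute Kahn (smallest-id tiebreak):
  initial in-degrees: [1, 1, 0, 5, 0, 2, 0, 1]
  ready (indeg=0): [2, 4, 6]
  pop 2: indeg[0]->0; indeg[3]->4 | ready=[0, 4, 6] | order so far=[2]
  pop 0: indeg[3]->3; indeg[5]->1 | ready=[4, 6] | order so far=[2, 0]
  pop 4: indeg[1]->0; indeg[3]->2; indeg[7]->0 | ready=[1, 6, 7] | order so far=[2, 0, 4]
  pop 1: no out-edges | ready=[6, 7] | order so far=[2, 0, 4, 1]
  pop 6: indeg[3]->1 | ready=[7] | order so far=[2, 0, 4, 1, 6]
  pop 7: indeg[3]->0; indeg[5]->0 | ready=[3, 5] | order so far=[2, 0, 4, 1, 6, 7]
  pop 3: no out-edges | ready=[5] | order so far=[2, 0, 4, 1, 6, 7, 3]
  pop 5: no out-edges | ready=[] | order so far=[2, 0, 4, 1, 6, 7, 3, 5]
New canonical toposort: [2, 0, 4, 1, 6, 7, 3, 5]
Compare positions:
  Node 0: index 1 -> 1 (same)
  Node 1: index 3 -> 3 (same)
  Node 2: index 0 -> 0 (same)
  Node 3: index 6 -> 6 (same)
  Node 4: index 2 -> 2 (same)
  Node 5: index 7 -> 7 (same)
  Node 6: index 4 -> 4 (same)
  Node 7: index 5 -> 5 (same)
Nodes that changed position: none

Answer: none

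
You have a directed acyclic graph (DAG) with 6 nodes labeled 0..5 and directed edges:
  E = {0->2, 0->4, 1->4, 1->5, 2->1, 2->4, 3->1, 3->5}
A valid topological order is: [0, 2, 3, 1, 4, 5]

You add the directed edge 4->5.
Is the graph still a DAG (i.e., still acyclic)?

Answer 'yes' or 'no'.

Given toposort: [0, 2, 3, 1, 4, 5]
Position of 4: index 4; position of 5: index 5
New edge 4->5: forward
Forward edge: respects the existing order. Still a DAG, same toposort still valid.
Still a DAG? yes

Answer: yes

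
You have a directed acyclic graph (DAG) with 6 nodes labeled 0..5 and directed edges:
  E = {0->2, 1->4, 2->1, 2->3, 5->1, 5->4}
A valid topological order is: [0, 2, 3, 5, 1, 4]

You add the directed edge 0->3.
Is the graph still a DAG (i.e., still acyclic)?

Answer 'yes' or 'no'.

Given toposort: [0, 2, 3, 5, 1, 4]
Position of 0: index 0; position of 3: index 2
New edge 0->3: forward
Forward edge: respects the existing order. Still a DAG, same toposort still valid.
Still a DAG? yes

Answer: yes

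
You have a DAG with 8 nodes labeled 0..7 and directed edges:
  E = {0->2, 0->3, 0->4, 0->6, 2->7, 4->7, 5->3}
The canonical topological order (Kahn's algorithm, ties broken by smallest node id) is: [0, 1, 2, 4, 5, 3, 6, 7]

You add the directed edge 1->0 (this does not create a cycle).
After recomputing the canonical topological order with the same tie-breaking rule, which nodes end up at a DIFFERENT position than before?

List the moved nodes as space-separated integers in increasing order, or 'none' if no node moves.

Old toposort: [0, 1, 2, 4, 5, 3, 6, 7]
Added edge 1->0
Recompute Kahn (smallest-id tiebreak):
  initial in-degrees: [1, 0, 1, 2, 1, 0, 1, 2]
  ready (indeg=0): [1, 5]
  pop 1: indeg[0]->0 | ready=[0, 5] | order so far=[1]
  pop 0: indeg[2]->0; indeg[3]->1; indeg[4]->0; indeg[6]->0 | ready=[2, 4, 5, 6] | order so far=[1, 0]
  pop 2: indeg[7]->1 | ready=[4, 5, 6] | order so far=[1, 0, 2]
  pop 4: indeg[7]->0 | ready=[5, 6, 7] | order so far=[1, 0, 2, 4]
  pop 5: indeg[3]->0 | ready=[3, 6, 7] | order so far=[1, 0, 2, 4, 5]
  pop 3: no out-edges | ready=[6, 7] | order so far=[1, 0, 2, 4, 5, 3]
  pop 6: no out-edges | ready=[7] | order so far=[1, 0, 2, 4, 5, 3, 6]
  pop 7: no out-edges | ready=[] | order so far=[1, 0, 2, 4, 5, 3, 6, 7]
New canonical toposort: [1, 0, 2, 4, 5, 3, 6, 7]
Compare positions:
  Node 0: index 0 -> 1 (moved)
  Node 1: index 1 -> 0 (moved)
  Node 2: index 2 -> 2 (same)
  Node 3: index 5 -> 5 (same)
  Node 4: index 3 -> 3 (same)
  Node 5: index 4 -> 4 (same)
  Node 6: index 6 -> 6 (same)
  Node 7: index 7 -> 7 (same)
Nodes that changed position: 0 1

Answer: 0 1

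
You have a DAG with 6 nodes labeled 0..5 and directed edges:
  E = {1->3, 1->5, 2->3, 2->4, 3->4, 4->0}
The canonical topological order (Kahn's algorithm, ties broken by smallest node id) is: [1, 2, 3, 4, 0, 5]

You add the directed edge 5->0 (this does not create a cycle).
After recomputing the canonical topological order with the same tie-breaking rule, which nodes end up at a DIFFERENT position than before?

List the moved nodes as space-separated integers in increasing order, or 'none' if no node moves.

Old toposort: [1, 2, 3, 4, 0, 5]
Added edge 5->0
Recompute Kahn (smallest-id tiebreak):
  initial in-degrees: [2, 0, 0, 2, 2, 1]
  ready (indeg=0): [1, 2]
  pop 1: indeg[3]->1; indeg[5]->0 | ready=[2, 5] | order so far=[1]
  pop 2: indeg[3]->0; indeg[4]->1 | ready=[3, 5] | order so far=[1, 2]
  pop 3: indeg[4]->0 | ready=[4, 5] | order so far=[1, 2, 3]
  pop 4: indeg[0]->1 | ready=[5] | order so far=[1, 2, 3, 4]
  pop 5: indeg[0]->0 | ready=[0] | order so far=[1, 2, 3, 4, 5]
  pop 0: no out-edges | ready=[] | order so far=[1, 2, 3, 4, 5, 0]
New canonical toposort: [1, 2, 3, 4, 5, 0]
Compare positions:
  Node 0: index 4 -> 5 (moved)
  Node 1: index 0 -> 0 (same)
  Node 2: index 1 -> 1 (same)
  Node 3: index 2 -> 2 (same)
  Node 4: index 3 -> 3 (same)
  Node 5: index 5 -> 4 (moved)
Nodes that changed position: 0 5

Answer: 0 5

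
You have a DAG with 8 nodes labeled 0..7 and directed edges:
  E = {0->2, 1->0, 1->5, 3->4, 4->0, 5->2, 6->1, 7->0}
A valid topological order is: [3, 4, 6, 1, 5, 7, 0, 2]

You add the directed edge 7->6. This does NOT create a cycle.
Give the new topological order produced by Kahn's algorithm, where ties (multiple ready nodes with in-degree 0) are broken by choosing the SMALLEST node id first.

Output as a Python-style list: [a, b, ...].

Answer: [3, 4, 7, 6, 1, 0, 5, 2]

Derivation:
Old toposort: [3, 4, 6, 1, 5, 7, 0, 2]
Added edge: 7->6
Position of 7 (5) > position of 6 (2). Must reorder: 7 must now come before 6.
Run Kahn's algorithm (break ties by smallest node id):
  initial in-degrees: [3, 1, 2, 0, 1, 1, 1, 0]
  ready (indeg=0): [3, 7]
  pop 3: indeg[4]->0 | ready=[4, 7] | order so far=[3]
  pop 4: indeg[0]->2 | ready=[7] | order so far=[3, 4]
  pop 7: indeg[0]->1; indeg[6]->0 | ready=[6] | order so far=[3, 4, 7]
  pop 6: indeg[1]->0 | ready=[1] | order so far=[3, 4, 7, 6]
  pop 1: indeg[0]->0; indeg[5]->0 | ready=[0, 5] | order so far=[3, 4, 7, 6, 1]
  pop 0: indeg[2]->1 | ready=[5] | order so far=[3, 4, 7, 6, 1, 0]
  pop 5: indeg[2]->0 | ready=[2] | order so far=[3, 4, 7, 6, 1, 0, 5]
  pop 2: no out-edges | ready=[] | order so far=[3, 4, 7, 6, 1, 0, 5, 2]
  Result: [3, 4, 7, 6, 1, 0, 5, 2]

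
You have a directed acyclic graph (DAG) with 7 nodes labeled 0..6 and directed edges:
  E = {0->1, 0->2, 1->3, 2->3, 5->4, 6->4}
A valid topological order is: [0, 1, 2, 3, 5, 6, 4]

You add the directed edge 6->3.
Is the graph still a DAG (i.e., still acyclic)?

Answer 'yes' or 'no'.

Answer: yes

Derivation:
Given toposort: [0, 1, 2, 3, 5, 6, 4]
Position of 6: index 5; position of 3: index 3
New edge 6->3: backward (u after v in old order)
Backward edge: old toposort is now invalid. Check if this creates a cycle.
Does 3 already reach 6? Reachable from 3: [3]. NO -> still a DAG (reorder needed).
Still a DAG? yes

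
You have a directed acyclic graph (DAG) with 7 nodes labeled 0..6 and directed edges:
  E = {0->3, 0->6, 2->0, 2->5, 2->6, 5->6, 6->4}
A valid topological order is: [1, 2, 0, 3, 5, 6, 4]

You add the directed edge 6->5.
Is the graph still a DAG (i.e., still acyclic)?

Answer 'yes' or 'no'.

Given toposort: [1, 2, 0, 3, 5, 6, 4]
Position of 6: index 5; position of 5: index 4
New edge 6->5: backward (u after v in old order)
Backward edge: old toposort is now invalid. Check if this creates a cycle.
Does 5 already reach 6? Reachable from 5: [4, 5, 6]. YES -> cycle!
Still a DAG? no

Answer: no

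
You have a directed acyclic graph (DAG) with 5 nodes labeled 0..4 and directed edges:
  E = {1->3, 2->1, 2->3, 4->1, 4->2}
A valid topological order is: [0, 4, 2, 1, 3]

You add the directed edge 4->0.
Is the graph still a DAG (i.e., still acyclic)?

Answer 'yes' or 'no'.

Given toposort: [0, 4, 2, 1, 3]
Position of 4: index 1; position of 0: index 0
New edge 4->0: backward (u after v in old order)
Backward edge: old toposort is now invalid. Check if this creates a cycle.
Does 0 already reach 4? Reachable from 0: [0]. NO -> still a DAG (reorder needed).
Still a DAG? yes

Answer: yes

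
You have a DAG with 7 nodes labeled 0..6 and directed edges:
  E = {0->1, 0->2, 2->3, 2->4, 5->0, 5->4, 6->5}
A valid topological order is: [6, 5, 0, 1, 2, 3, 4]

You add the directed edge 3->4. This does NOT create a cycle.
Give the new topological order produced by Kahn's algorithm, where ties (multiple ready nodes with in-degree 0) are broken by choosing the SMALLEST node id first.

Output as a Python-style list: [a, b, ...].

Old toposort: [6, 5, 0, 1, 2, 3, 4]
Added edge: 3->4
Position of 3 (5) < position of 4 (6). Old order still valid.
Run Kahn's algorithm (break ties by smallest node id):
  initial in-degrees: [1, 1, 1, 1, 3, 1, 0]
  ready (indeg=0): [6]
  pop 6: indeg[5]->0 | ready=[5] | order so far=[6]
  pop 5: indeg[0]->0; indeg[4]->2 | ready=[0] | order so far=[6, 5]
  pop 0: indeg[1]->0; indeg[2]->0 | ready=[1, 2] | order so far=[6, 5, 0]
  pop 1: no out-edges | ready=[2] | order so far=[6, 5, 0, 1]
  pop 2: indeg[3]->0; indeg[4]->1 | ready=[3] | order so far=[6, 5, 0, 1, 2]
  pop 3: indeg[4]->0 | ready=[4] | order so far=[6, 5, 0, 1, 2, 3]
  pop 4: no out-edges | ready=[] | order so far=[6, 5, 0, 1, 2, 3, 4]
  Result: [6, 5, 0, 1, 2, 3, 4]

Answer: [6, 5, 0, 1, 2, 3, 4]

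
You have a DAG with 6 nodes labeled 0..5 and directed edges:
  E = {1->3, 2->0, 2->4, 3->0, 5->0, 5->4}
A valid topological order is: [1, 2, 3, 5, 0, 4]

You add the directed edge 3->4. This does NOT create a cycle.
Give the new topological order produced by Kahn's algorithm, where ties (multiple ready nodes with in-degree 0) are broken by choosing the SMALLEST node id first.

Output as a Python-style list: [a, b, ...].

Answer: [1, 2, 3, 5, 0, 4]

Derivation:
Old toposort: [1, 2, 3, 5, 0, 4]
Added edge: 3->4
Position of 3 (2) < position of 4 (5). Old order still valid.
Run Kahn's algorithm (break ties by smallest node id):
  initial in-degrees: [3, 0, 0, 1, 3, 0]
  ready (indeg=0): [1, 2, 5]
  pop 1: indeg[3]->0 | ready=[2, 3, 5] | order so far=[1]
  pop 2: indeg[0]->2; indeg[4]->2 | ready=[3, 5] | order so far=[1, 2]
  pop 3: indeg[0]->1; indeg[4]->1 | ready=[5] | order so far=[1, 2, 3]
  pop 5: indeg[0]->0; indeg[4]->0 | ready=[0, 4] | order so far=[1, 2, 3, 5]
  pop 0: no out-edges | ready=[4] | order so far=[1, 2, 3, 5, 0]
  pop 4: no out-edges | ready=[] | order so far=[1, 2, 3, 5, 0, 4]
  Result: [1, 2, 3, 5, 0, 4]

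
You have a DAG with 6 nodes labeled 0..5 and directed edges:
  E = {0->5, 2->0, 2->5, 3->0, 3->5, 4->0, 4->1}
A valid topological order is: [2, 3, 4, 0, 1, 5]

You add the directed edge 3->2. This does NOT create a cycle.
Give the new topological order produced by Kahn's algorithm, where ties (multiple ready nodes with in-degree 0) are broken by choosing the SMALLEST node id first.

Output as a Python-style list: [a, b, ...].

Old toposort: [2, 3, 4, 0, 1, 5]
Added edge: 3->2
Position of 3 (1) > position of 2 (0). Must reorder: 3 must now come before 2.
Run Kahn's algorithm (break ties by smallest node id):
  initial in-degrees: [3, 1, 1, 0, 0, 3]
  ready (indeg=0): [3, 4]
  pop 3: indeg[0]->2; indeg[2]->0; indeg[5]->2 | ready=[2, 4] | order so far=[3]
  pop 2: indeg[0]->1; indeg[5]->1 | ready=[4] | order so far=[3, 2]
  pop 4: indeg[0]->0; indeg[1]->0 | ready=[0, 1] | order so far=[3, 2, 4]
  pop 0: indeg[5]->0 | ready=[1, 5] | order so far=[3, 2, 4, 0]
  pop 1: no out-edges | ready=[5] | order so far=[3, 2, 4, 0, 1]
  pop 5: no out-edges | ready=[] | order so far=[3, 2, 4, 0, 1, 5]
  Result: [3, 2, 4, 0, 1, 5]

Answer: [3, 2, 4, 0, 1, 5]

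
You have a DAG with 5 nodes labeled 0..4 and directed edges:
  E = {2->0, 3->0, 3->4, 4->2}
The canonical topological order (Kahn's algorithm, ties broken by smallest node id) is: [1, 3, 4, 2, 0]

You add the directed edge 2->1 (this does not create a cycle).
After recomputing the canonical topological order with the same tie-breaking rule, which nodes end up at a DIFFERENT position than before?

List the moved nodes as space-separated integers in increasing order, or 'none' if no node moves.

Answer: 0 1 2 3 4

Derivation:
Old toposort: [1, 3, 4, 2, 0]
Added edge 2->1
Recompute Kahn (smallest-id tiebreak):
  initial in-degrees: [2, 1, 1, 0, 1]
  ready (indeg=0): [3]
  pop 3: indeg[0]->1; indeg[4]->0 | ready=[4] | order so far=[3]
  pop 4: indeg[2]->0 | ready=[2] | order so far=[3, 4]
  pop 2: indeg[0]->0; indeg[1]->0 | ready=[0, 1] | order so far=[3, 4, 2]
  pop 0: no out-edges | ready=[1] | order so far=[3, 4, 2, 0]
  pop 1: no out-edges | ready=[] | order so far=[3, 4, 2, 0, 1]
New canonical toposort: [3, 4, 2, 0, 1]
Compare positions:
  Node 0: index 4 -> 3 (moved)
  Node 1: index 0 -> 4 (moved)
  Node 2: index 3 -> 2 (moved)
  Node 3: index 1 -> 0 (moved)
  Node 4: index 2 -> 1 (moved)
Nodes that changed position: 0 1 2 3 4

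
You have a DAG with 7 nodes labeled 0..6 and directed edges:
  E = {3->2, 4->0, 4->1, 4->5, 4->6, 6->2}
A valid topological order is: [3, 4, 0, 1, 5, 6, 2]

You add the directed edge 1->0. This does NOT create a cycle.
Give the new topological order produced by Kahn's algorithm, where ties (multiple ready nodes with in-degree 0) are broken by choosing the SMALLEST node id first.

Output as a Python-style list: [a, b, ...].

Answer: [3, 4, 1, 0, 5, 6, 2]

Derivation:
Old toposort: [3, 4, 0, 1, 5, 6, 2]
Added edge: 1->0
Position of 1 (3) > position of 0 (2). Must reorder: 1 must now come before 0.
Run Kahn's algorithm (break ties by smallest node id):
  initial in-degrees: [2, 1, 2, 0, 0, 1, 1]
  ready (indeg=0): [3, 4]
  pop 3: indeg[2]->1 | ready=[4] | order so far=[3]
  pop 4: indeg[0]->1; indeg[1]->0; indeg[5]->0; indeg[6]->0 | ready=[1, 5, 6] | order so far=[3, 4]
  pop 1: indeg[0]->0 | ready=[0, 5, 6] | order so far=[3, 4, 1]
  pop 0: no out-edges | ready=[5, 6] | order so far=[3, 4, 1, 0]
  pop 5: no out-edges | ready=[6] | order so far=[3, 4, 1, 0, 5]
  pop 6: indeg[2]->0 | ready=[2] | order so far=[3, 4, 1, 0, 5, 6]
  pop 2: no out-edges | ready=[] | order so far=[3, 4, 1, 0, 5, 6, 2]
  Result: [3, 4, 1, 0, 5, 6, 2]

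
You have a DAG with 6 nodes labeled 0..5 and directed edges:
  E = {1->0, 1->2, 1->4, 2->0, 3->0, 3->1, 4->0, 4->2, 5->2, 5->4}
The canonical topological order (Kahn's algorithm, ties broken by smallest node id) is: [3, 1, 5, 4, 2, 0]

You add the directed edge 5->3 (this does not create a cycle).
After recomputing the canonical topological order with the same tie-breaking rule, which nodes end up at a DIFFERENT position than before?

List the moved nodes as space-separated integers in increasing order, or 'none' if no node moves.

Answer: 1 3 5

Derivation:
Old toposort: [3, 1, 5, 4, 2, 0]
Added edge 5->3
Recompute Kahn (smallest-id tiebreak):
  initial in-degrees: [4, 1, 3, 1, 2, 0]
  ready (indeg=0): [5]
  pop 5: indeg[2]->2; indeg[3]->0; indeg[4]->1 | ready=[3] | order so far=[5]
  pop 3: indeg[0]->3; indeg[1]->0 | ready=[1] | order so far=[5, 3]
  pop 1: indeg[0]->2; indeg[2]->1; indeg[4]->0 | ready=[4] | order so far=[5, 3, 1]
  pop 4: indeg[0]->1; indeg[2]->0 | ready=[2] | order so far=[5, 3, 1, 4]
  pop 2: indeg[0]->0 | ready=[0] | order so far=[5, 3, 1, 4, 2]
  pop 0: no out-edges | ready=[] | order so far=[5, 3, 1, 4, 2, 0]
New canonical toposort: [5, 3, 1, 4, 2, 0]
Compare positions:
  Node 0: index 5 -> 5 (same)
  Node 1: index 1 -> 2 (moved)
  Node 2: index 4 -> 4 (same)
  Node 3: index 0 -> 1 (moved)
  Node 4: index 3 -> 3 (same)
  Node 5: index 2 -> 0 (moved)
Nodes that changed position: 1 3 5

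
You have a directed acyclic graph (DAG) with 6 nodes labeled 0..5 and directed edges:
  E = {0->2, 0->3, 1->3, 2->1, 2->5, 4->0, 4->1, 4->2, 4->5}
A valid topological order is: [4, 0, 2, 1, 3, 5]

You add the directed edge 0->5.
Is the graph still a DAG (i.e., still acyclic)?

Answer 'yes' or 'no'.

Answer: yes

Derivation:
Given toposort: [4, 0, 2, 1, 3, 5]
Position of 0: index 1; position of 5: index 5
New edge 0->5: forward
Forward edge: respects the existing order. Still a DAG, same toposort still valid.
Still a DAG? yes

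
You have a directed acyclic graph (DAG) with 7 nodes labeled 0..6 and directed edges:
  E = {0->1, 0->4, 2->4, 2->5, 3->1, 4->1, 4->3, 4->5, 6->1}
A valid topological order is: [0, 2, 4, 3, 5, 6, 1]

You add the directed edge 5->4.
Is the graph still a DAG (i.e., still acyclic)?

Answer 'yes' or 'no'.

Answer: no

Derivation:
Given toposort: [0, 2, 4, 3, 5, 6, 1]
Position of 5: index 4; position of 4: index 2
New edge 5->4: backward (u after v in old order)
Backward edge: old toposort is now invalid. Check if this creates a cycle.
Does 4 already reach 5? Reachable from 4: [1, 3, 4, 5]. YES -> cycle!
Still a DAG? no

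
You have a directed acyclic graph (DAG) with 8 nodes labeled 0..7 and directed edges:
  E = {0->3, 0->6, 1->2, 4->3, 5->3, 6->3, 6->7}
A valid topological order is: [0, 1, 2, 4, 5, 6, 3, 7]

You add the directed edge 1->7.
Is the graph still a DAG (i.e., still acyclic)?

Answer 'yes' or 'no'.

Given toposort: [0, 1, 2, 4, 5, 6, 3, 7]
Position of 1: index 1; position of 7: index 7
New edge 1->7: forward
Forward edge: respects the existing order. Still a DAG, same toposort still valid.
Still a DAG? yes

Answer: yes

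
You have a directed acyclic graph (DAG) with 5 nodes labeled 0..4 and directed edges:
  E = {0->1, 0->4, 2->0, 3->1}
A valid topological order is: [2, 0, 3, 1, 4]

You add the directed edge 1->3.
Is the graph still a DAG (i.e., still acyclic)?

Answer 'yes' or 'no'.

Answer: no

Derivation:
Given toposort: [2, 0, 3, 1, 4]
Position of 1: index 3; position of 3: index 2
New edge 1->3: backward (u after v in old order)
Backward edge: old toposort is now invalid. Check if this creates a cycle.
Does 3 already reach 1? Reachable from 3: [1, 3]. YES -> cycle!
Still a DAG? no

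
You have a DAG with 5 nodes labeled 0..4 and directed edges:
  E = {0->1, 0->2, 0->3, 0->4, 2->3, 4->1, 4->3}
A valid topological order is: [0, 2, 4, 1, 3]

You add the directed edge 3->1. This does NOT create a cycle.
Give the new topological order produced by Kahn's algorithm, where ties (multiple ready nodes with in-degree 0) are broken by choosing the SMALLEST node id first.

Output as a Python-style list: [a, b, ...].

Answer: [0, 2, 4, 3, 1]

Derivation:
Old toposort: [0, 2, 4, 1, 3]
Added edge: 3->1
Position of 3 (4) > position of 1 (3). Must reorder: 3 must now come before 1.
Run Kahn's algorithm (break ties by smallest node id):
  initial in-degrees: [0, 3, 1, 3, 1]
  ready (indeg=0): [0]
  pop 0: indeg[1]->2; indeg[2]->0; indeg[3]->2; indeg[4]->0 | ready=[2, 4] | order so far=[0]
  pop 2: indeg[3]->1 | ready=[4] | order so far=[0, 2]
  pop 4: indeg[1]->1; indeg[3]->0 | ready=[3] | order so far=[0, 2, 4]
  pop 3: indeg[1]->0 | ready=[1] | order so far=[0, 2, 4, 3]
  pop 1: no out-edges | ready=[] | order so far=[0, 2, 4, 3, 1]
  Result: [0, 2, 4, 3, 1]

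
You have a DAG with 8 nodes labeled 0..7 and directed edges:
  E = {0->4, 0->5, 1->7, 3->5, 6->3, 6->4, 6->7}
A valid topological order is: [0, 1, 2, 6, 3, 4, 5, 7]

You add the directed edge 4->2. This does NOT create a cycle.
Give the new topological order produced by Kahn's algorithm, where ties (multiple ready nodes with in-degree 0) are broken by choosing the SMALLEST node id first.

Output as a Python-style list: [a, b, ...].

Answer: [0, 1, 6, 3, 4, 2, 5, 7]

Derivation:
Old toposort: [0, 1, 2, 6, 3, 4, 5, 7]
Added edge: 4->2
Position of 4 (5) > position of 2 (2). Must reorder: 4 must now come before 2.
Run Kahn's algorithm (break ties by smallest node id):
  initial in-degrees: [0, 0, 1, 1, 2, 2, 0, 2]
  ready (indeg=0): [0, 1, 6]
  pop 0: indeg[4]->1; indeg[5]->1 | ready=[1, 6] | order so far=[0]
  pop 1: indeg[7]->1 | ready=[6] | order so far=[0, 1]
  pop 6: indeg[3]->0; indeg[4]->0; indeg[7]->0 | ready=[3, 4, 7] | order so far=[0, 1, 6]
  pop 3: indeg[5]->0 | ready=[4, 5, 7] | order so far=[0, 1, 6, 3]
  pop 4: indeg[2]->0 | ready=[2, 5, 7] | order so far=[0, 1, 6, 3, 4]
  pop 2: no out-edges | ready=[5, 7] | order so far=[0, 1, 6, 3, 4, 2]
  pop 5: no out-edges | ready=[7] | order so far=[0, 1, 6, 3, 4, 2, 5]
  pop 7: no out-edges | ready=[] | order so far=[0, 1, 6, 3, 4, 2, 5, 7]
  Result: [0, 1, 6, 3, 4, 2, 5, 7]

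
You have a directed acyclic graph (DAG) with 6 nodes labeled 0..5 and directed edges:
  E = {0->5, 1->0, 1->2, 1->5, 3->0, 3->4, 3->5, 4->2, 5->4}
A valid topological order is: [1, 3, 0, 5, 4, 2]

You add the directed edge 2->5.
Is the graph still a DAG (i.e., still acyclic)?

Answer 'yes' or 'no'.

Given toposort: [1, 3, 0, 5, 4, 2]
Position of 2: index 5; position of 5: index 3
New edge 2->5: backward (u after v in old order)
Backward edge: old toposort is now invalid. Check if this creates a cycle.
Does 5 already reach 2? Reachable from 5: [2, 4, 5]. YES -> cycle!
Still a DAG? no

Answer: no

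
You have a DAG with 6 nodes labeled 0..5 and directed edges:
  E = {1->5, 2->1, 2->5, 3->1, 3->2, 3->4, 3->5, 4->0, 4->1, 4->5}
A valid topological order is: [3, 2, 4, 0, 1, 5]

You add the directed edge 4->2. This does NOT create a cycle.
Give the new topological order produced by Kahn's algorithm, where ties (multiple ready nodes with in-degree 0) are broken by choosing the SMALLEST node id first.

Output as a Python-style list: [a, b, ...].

Answer: [3, 4, 0, 2, 1, 5]

Derivation:
Old toposort: [3, 2, 4, 0, 1, 5]
Added edge: 4->2
Position of 4 (2) > position of 2 (1). Must reorder: 4 must now come before 2.
Run Kahn's algorithm (break ties by smallest node id):
  initial in-degrees: [1, 3, 2, 0, 1, 4]
  ready (indeg=0): [3]
  pop 3: indeg[1]->2; indeg[2]->1; indeg[4]->0; indeg[5]->3 | ready=[4] | order so far=[3]
  pop 4: indeg[0]->0; indeg[1]->1; indeg[2]->0; indeg[5]->2 | ready=[0, 2] | order so far=[3, 4]
  pop 0: no out-edges | ready=[2] | order so far=[3, 4, 0]
  pop 2: indeg[1]->0; indeg[5]->1 | ready=[1] | order so far=[3, 4, 0, 2]
  pop 1: indeg[5]->0 | ready=[5] | order so far=[3, 4, 0, 2, 1]
  pop 5: no out-edges | ready=[] | order so far=[3, 4, 0, 2, 1, 5]
  Result: [3, 4, 0, 2, 1, 5]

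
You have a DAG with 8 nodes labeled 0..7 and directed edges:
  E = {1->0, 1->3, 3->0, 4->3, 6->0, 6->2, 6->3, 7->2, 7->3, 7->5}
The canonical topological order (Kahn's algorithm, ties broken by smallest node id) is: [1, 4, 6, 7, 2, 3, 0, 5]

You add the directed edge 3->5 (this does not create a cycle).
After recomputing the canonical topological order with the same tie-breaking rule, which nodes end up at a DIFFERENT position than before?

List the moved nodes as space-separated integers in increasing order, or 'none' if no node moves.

Old toposort: [1, 4, 6, 7, 2, 3, 0, 5]
Added edge 3->5
Recompute Kahn (smallest-id tiebreak):
  initial in-degrees: [3, 0, 2, 4, 0, 2, 0, 0]
  ready (indeg=0): [1, 4, 6, 7]
  pop 1: indeg[0]->2; indeg[3]->3 | ready=[4, 6, 7] | order so far=[1]
  pop 4: indeg[3]->2 | ready=[6, 7] | order so far=[1, 4]
  pop 6: indeg[0]->1; indeg[2]->1; indeg[3]->1 | ready=[7] | order so far=[1, 4, 6]
  pop 7: indeg[2]->0; indeg[3]->0; indeg[5]->1 | ready=[2, 3] | order so far=[1, 4, 6, 7]
  pop 2: no out-edges | ready=[3] | order so far=[1, 4, 6, 7, 2]
  pop 3: indeg[0]->0; indeg[5]->0 | ready=[0, 5] | order so far=[1, 4, 6, 7, 2, 3]
  pop 0: no out-edges | ready=[5] | order so far=[1, 4, 6, 7, 2, 3, 0]
  pop 5: no out-edges | ready=[] | order so far=[1, 4, 6, 7, 2, 3, 0, 5]
New canonical toposort: [1, 4, 6, 7, 2, 3, 0, 5]
Compare positions:
  Node 0: index 6 -> 6 (same)
  Node 1: index 0 -> 0 (same)
  Node 2: index 4 -> 4 (same)
  Node 3: index 5 -> 5 (same)
  Node 4: index 1 -> 1 (same)
  Node 5: index 7 -> 7 (same)
  Node 6: index 2 -> 2 (same)
  Node 7: index 3 -> 3 (same)
Nodes that changed position: none

Answer: none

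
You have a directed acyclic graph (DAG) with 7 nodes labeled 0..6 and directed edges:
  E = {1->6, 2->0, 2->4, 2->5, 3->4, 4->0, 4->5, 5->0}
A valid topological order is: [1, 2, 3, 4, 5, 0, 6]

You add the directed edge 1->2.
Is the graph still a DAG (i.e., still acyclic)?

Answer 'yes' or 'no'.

Given toposort: [1, 2, 3, 4, 5, 0, 6]
Position of 1: index 0; position of 2: index 1
New edge 1->2: forward
Forward edge: respects the existing order. Still a DAG, same toposort still valid.
Still a DAG? yes

Answer: yes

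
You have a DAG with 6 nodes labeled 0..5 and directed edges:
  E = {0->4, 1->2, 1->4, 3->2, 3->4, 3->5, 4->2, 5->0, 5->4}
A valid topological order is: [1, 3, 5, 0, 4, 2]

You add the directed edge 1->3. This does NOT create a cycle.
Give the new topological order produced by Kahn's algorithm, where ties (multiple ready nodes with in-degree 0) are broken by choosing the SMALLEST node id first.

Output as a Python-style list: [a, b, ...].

Old toposort: [1, 3, 5, 0, 4, 2]
Added edge: 1->3
Position of 1 (0) < position of 3 (1). Old order still valid.
Run Kahn's algorithm (break ties by smallest node id):
  initial in-degrees: [1, 0, 3, 1, 4, 1]
  ready (indeg=0): [1]
  pop 1: indeg[2]->2; indeg[3]->0; indeg[4]->3 | ready=[3] | order so far=[1]
  pop 3: indeg[2]->1; indeg[4]->2; indeg[5]->0 | ready=[5] | order so far=[1, 3]
  pop 5: indeg[0]->0; indeg[4]->1 | ready=[0] | order so far=[1, 3, 5]
  pop 0: indeg[4]->0 | ready=[4] | order so far=[1, 3, 5, 0]
  pop 4: indeg[2]->0 | ready=[2] | order so far=[1, 3, 5, 0, 4]
  pop 2: no out-edges | ready=[] | order so far=[1, 3, 5, 0, 4, 2]
  Result: [1, 3, 5, 0, 4, 2]

Answer: [1, 3, 5, 0, 4, 2]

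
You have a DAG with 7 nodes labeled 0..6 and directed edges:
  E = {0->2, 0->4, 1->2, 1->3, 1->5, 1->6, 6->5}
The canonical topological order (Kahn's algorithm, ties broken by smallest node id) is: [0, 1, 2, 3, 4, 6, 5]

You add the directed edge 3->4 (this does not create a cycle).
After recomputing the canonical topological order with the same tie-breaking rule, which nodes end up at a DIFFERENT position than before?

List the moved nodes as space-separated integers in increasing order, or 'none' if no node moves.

Answer: none

Derivation:
Old toposort: [0, 1, 2, 3, 4, 6, 5]
Added edge 3->4
Recompute Kahn (smallest-id tiebreak):
  initial in-degrees: [0, 0, 2, 1, 2, 2, 1]
  ready (indeg=0): [0, 1]
  pop 0: indeg[2]->1; indeg[4]->1 | ready=[1] | order so far=[0]
  pop 1: indeg[2]->0; indeg[3]->0; indeg[5]->1; indeg[6]->0 | ready=[2, 3, 6] | order so far=[0, 1]
  pop 2: no out-edges | ready=[3, 6] | order so far=[0, 1, 2]
  pop 3: indeg[4]->0 | ready=[4, 6] | order so far=[0, 1, 2, 3]
  pop 4: no out-edges | ready=[6] | order so far=[0, 1, 2, 3, 4]
  pop 6: indeg[5]->0 | ready=[5] | order so far=[0, 1, 2, 3, 4, 6]
  pop 5: no out-edges | ready=[] | order so far=[0, 1, 2, 3, 4, 6, 5]
New canonical toposort: [0, 1, 2, 3, 4, 6, 5]
Compare positions:
  Node 0: index 0 -> 0 (same)
  Node 1: index 1 -> 1 (same)
  Node 2: index 2 -> 2 (same)
  Node 3: index 3 -> 3 (same)
  Node 4: index 4 -> 4 (same)
  Node 5: index 6 -> 6 (same)
  Node 6: index 5 -> 5 (same)
Nodes that changed position: none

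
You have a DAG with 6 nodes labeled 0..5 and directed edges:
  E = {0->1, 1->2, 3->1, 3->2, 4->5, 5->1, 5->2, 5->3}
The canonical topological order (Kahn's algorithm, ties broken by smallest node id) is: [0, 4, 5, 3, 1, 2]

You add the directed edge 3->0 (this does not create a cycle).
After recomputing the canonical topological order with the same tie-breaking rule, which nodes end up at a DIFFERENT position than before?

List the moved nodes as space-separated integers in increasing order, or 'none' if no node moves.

Old toposort: [0, 4, 5, 3, 1, 2]
Added edge 3->0
Recompute Kahn (smallest-id tiebreak):
  initial in-degrees: [1, 3, 3, 1, 0, 1]
  ready (indeg=0): [4]
  pop 4: indeg[5]->0 | ready=[5] | order so far=[4]
  pop 5: indeg[1]->2; indeg[2]->2; indeg[3]->0 | ready=[3] | order so far=[4, 5]
  pop 3: indeg[0]->0; indeg[1]->1; indeg[2]->1 | ready=[0] | order so far=[4, 5, 3]
  pop 0: indeg[1]->0 | ready=[1] | order so far=[4, 5, 3, 0]
  pop 1: indeg[2]->0 | ready=[2] | order so far=[4, 5, 3, 0, 1]
  pop 2: no out-edges | ready=[] | order so far=[4, 5, 3, 0, 1, 2]
New canonical toposort: [4, 5, 3, 0, 1, 2]
Compare positions:
  Node 0: index 0 -> 3 (moved)
  Node 1: index 4 -> 4 (same)
  Node 2: index 5 -> 5 (same)
  Node 3: index 3 -> 2 (moved)
  Node 4: index 1 -> 0 (moved)
  Node 5: index 2 -> 1 (moved)
Nodes that changed position: 0 3 4 5

Answer: 0 3 4 5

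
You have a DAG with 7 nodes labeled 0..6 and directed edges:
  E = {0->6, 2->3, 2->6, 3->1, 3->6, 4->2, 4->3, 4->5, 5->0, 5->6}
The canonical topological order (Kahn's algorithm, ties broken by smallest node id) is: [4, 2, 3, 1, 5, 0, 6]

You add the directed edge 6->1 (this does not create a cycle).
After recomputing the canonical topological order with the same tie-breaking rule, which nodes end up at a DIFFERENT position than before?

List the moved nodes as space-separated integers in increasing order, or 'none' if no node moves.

Answer: 0 1 5 6

Derivation:
Old toposort: [4, 2, 3, 1, 5, 0, 6]
Added edge 6->1
Recompute Kahn (smallest-id tiebreak):
  initial in-degrees: [1, 2, 1, 2, 0, 1, 4]
  ready (indeg=0): [4]
  pop 4: indeg[2]->0; indeg[3]->1; indeg[5]->0 | ready=[2, 5] | order so far=[4]
  pop 2: indeg[3]->0; indeg[6]->3 | ready=[3, 5] | order so far=[4, 2]
  pop 3: indeg[1]->1; indeg[6]->2 | ready=[5] | order so far=[4, 2, 3]
  pop 5: indeg[0]->0; indeg[6]->1 | ready=[0] | order so far=[4, 2, 3, 5]
  pop 0: indeg[6]->0 | ready=[6] | order so far=[4, 2, 3, 5, 0]
  pop 6: indeg[1]->0 | ready=[1] | order so far=[4, 2, 3, 5, 0, 6]
  pop 1: no out-edges | ready=[] | order so far=[4, 2, 3, 5, 0, 6, 1]
New canonical toposort: [4, 2, 3, 5, 0, 6, 1]
Compare positions:
  Node 0: index 5 -> 4 (moved)
  Node 1: index 3 -> 6 (moved)
  Node 2: index 1 -> 1 (same)
  Node 3: index 2 -> 2 (same)
  Node 4: index 0 -> 0 (same)
  Node 5: index 4 -> 3 (moved)
  Node 6: index 6 -> 5 (moved)
Nodes that changed position: 0 1 5 6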